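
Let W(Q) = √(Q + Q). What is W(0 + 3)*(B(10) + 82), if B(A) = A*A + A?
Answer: 192*√6 ≈ 470.30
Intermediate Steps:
B(A) = A + A² (B(A) = A² + A = A + A²)
W(Q) = √2*√Q (W(Q) = √(2*Q) = √2*√Q)
W(0 + 3)*(B(10) + 82) = (√2*√(0 + 3))*(10*(1 + 10) + 82) = (√2*√3)*(10*11 + 82) = √6*(110 + 82) = √6*192 = 192*√6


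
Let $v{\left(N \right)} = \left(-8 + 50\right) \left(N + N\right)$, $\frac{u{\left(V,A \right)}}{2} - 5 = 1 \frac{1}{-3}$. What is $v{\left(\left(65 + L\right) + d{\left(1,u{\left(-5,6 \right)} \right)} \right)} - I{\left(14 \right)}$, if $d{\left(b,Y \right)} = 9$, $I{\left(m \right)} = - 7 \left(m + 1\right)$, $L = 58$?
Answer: $11193$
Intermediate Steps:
$I{\left(m \right)} = -7 - 7 m$ ($I{\left(m \right)} = - 7 \left(1 + m\right) = -7 - 7 m$)
$u{\left(V,A \right)} = \frac{28}{3}$ ($u{\left(V,A \right)} = 10 + 2 \cdot 1 \frac{1}{-3} = 10 + 2 \cdot 1 \left(- \frac{1}{3}\right) = 10 + 2 \left(- \frac{1}{3}\right) = 10 - \frac{2}{3} = \frac{28}{3}$)
$v{\left(N \right)} = 84 N$ ($v{\left(N \right)} = 42 \cdot 2 N = 84 N$)
$v{\left(\left(65 + L\right) + d{\left(1,u{\left(-5,6 \right)} \right)} \right)} - I{\left(14 \right)} = 84 \left(\left(65 + 58\right) + 9\right) - \left(-7 - 98\right) = 84 \left(123 + 9\right) - \left(-7 - 98\right) = 84 \cdot 132 - -105 = 11088 + 105 = 11193$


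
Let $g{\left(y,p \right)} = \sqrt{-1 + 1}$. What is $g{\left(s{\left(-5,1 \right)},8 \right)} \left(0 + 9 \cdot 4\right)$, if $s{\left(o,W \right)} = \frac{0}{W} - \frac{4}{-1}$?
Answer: $0$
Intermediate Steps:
$s{\left(o,W \right)} = 4$ ($s{\left(o,W \right)} = 0 - -4 = 0 + 4 = 4$)
$g{\left(y,p \right)} = 0$ ($g{\left(y,p \right)} = \sqrt{0} = 0$)
$g{\left(s{\left(-5,1 \right)},8 \right)} \left(0 + 9 \cdot 4\right) = 0 \left(0 + 9 \cdot 4\right) = 0 \left(0 + 36\right) = 0 \cdot 36 = 0$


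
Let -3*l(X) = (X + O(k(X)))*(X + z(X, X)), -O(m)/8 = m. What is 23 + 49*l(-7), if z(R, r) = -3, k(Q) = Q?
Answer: 24079/3 ≈ 8026.3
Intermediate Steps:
O(m) = -8*m
l(X) = 7*X*(-3 + X)/3 (l(X) = -(X - 8*X)*(X - 3)/3 = -(-7*X)*(-3 + X)/3 = -(-7)*X*(-3 + X)/3 = 7*X*(-3 + X)/3)
23 + 49*l(-7) = 23 + 49*((7/3)*(-7)*(-3 - 7)) = 23 + 49*((7/3)*(-7)*(-10)) = 23 + 49*(490/3) = 23 + 24010/3 = 24079/3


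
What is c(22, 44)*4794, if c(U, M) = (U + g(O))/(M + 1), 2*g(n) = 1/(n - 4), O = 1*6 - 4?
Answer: 23171/10 ≈ 2317.1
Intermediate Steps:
O = 2 (O = 6 - 4 = 2)
g(n) = 1/(2*(-4 + n)) (g(n) = 1/(2*(n - 4)) = 1/(2*(-4 + n)))
c(U, M) = (-¼ + U)/(1 + M) (c(U, M) = (U + 1/(2*(-4 + 2)))/(M + 1) = (U + (½)/(-2))/(1 + M) = (U + (½)*(-½))/(1 + M) = (U - ¼)/(1 + M) = (-¼ + U)/(1 + M))
c(22, 44)*4794 = ((-¼ + 22)/(1 + 44))*4794 = ((87/4)/45)*4794 = ((1/45)*(87/4))*4794 = (29/60)*4794 = 23171/10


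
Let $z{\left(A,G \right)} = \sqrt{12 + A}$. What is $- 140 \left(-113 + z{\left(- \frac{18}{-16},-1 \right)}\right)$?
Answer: $15820 - 35 \sqrt{210} \approx 15313.0$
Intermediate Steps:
$- 140 \left(-113 + z{\left(- \frac{18}{-16},-1 \right)}\right) = - 140 \left(-113 + \sqrt{12 - \frac{18}{-16}}\right) = - 140 \left(-113 + \sqrt{12 - - \frac{9}{8}}\right) = - 140 \left(-113 + \sqrt{12 + \frac{9}{8}}\right) = - 140 \left(-113 + \sqrt{\frac{105}{8}}\right) = - 140 \left(-113 + \frac{\sqrt{210}}{4}\right) = 15820 - 35 \sqrt{210}$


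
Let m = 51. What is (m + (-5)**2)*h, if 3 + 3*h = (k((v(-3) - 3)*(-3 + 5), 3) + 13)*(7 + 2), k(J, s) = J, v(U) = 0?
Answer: 1520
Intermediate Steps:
h = 20 (h = -1 + (((0 - 3)*(-3 + 5) + 13)*(7 + 2))/3 = -1 + ((-3*2 + 13)*9)/3 = -1 + ((-6 + 13)*9)/3 = -1 + (7*9)/3 = -1 + (1/3)*63 = -1 + 21 = 20)
(m + (-5)**2)*h = (51 + (-5)**2)*20 = (51 + 25)*20 = 76*20 = 1520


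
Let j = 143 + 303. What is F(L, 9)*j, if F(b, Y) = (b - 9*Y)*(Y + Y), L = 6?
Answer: -602100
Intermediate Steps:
j = 446
F(b, Y) = 2*Y*(b - 9*Y) (F(b, Y) = (b - 9*Y)*(2*Y) = 2*Y*(b - 9*Y))
F(L, 9)*j = (2*9*(6 - 9*9))*446 = (2*9*(6 - 81))*446 = (2*9*(-75))*446 = -1350*446 = -602100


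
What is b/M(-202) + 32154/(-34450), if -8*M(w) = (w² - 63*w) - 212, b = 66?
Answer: -8172531/8664175 ≈ -0.94326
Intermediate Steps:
M(w) = 53/2 - w²/8 + 63*w/8 (M(w) = -((w² - 63*w) - 212)/8 = -(-212 + w² - 63*w)/8 = 53/2 - w²/8 + 63*w/8)
b/M(-202) + 32154/(-34450) = 66/(53/2 - ⅛*(-202)² + (63/8)*(-202)) + 32154/(-34450) = 66/(53/2 - ⅛*40804 - 6363/4) + 32154*(-1/34450) = 66/(53/2 - 10201/2 - 6363/4) - 16077/17225 = 66/(-26659/4) - 16077/17225 = 66*(-4/26659) - 16077/17225 = -264/26659 - 16077/17225 = -8172531/8664175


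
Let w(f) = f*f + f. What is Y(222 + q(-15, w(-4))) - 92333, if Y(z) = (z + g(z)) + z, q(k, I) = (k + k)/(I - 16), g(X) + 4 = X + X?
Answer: -91419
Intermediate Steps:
g(X) = -4 + 2*X (g(X) = -4 + (X + X) = -4 + 2*X)
w(f) = f + f**2 (w(f) = f**2 + f = f + f**2)
q(k, I) = 2*k/(-16 + I) (q(k, I) = (2*k)/(-16 + I) = 2*k/(-16 + I))
Y(z) = -4 + 4*z (Y(z) = (z + (-4 + 2*z)) + z = (-4 + 3*z) + z = -4 + 4*z)
Y(222 + q(-15, w(-4))) - 92333 = (-4 + 4*(222 + 2*(-15)/(-16 - 4*(1 - 4)))) - 92333 = (-4 + 4*(222 + 2*(-15)/(-16 - 4*(-3)))) - 92333 = (-4 + 4*(222 + 2*(-15)/(-16 + 12))) - 92333 = (-4 + 4*(222 + 2*(-15)/(-4))) - 92333 = (-4 + 4*(222 + 2*(-15)*(-1/4))) - 92333 = (-4 + 4*(222 + 15/2)) - 92333 = (-4 + 4*(459/2)) - 92333 = (-4 + 918) - 92333 = 914 - 92333 = -91419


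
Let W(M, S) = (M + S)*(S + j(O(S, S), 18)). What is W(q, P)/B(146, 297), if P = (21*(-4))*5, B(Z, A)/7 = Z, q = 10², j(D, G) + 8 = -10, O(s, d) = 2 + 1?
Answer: 960/7 ≈ 137.14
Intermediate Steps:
O(s, d) = 3
j(D, G) = -18 (j(D, G) = -8 - 10 = -18)
q = 100
B(Z, A) = 7*Z
P = -420 (P = -84*5 = -420)
W(M, S) = (-18 + S)*(M + S) (W(M, S) = (M + S)*(S - 18) = (M + S)*(-18 + S) = (-18 + S)*(M + S))
W(q, P)/B(146, 297) = ((-420)² - 18*100 - 18*(-420) + 100*(-420))/((7*146)) = (176400 - 1800 + 7560 - 42000)/1022 = 140160*(1/1022) = 960/7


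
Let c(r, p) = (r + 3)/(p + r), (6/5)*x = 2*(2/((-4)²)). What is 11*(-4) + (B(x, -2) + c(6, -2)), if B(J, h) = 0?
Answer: -167/4 ≈ -41.750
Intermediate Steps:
x = 5/24 (x = 5*(2*(2/((-4)²)))/6 = 5*(2*(2/16))/6 = 5*(2*(2*(1/16)))/6 = 5*(2*(⅛))/6 = (⅚)*(¼) = 5/24 ≈ 0.20833)
c(r, p) = (3 + r)/(p + r)
11*(-4) + (B(x, -2) + c(6, -2)) = 11*(-4) + (0 + (3 + 6)/(-2 + 6)) = -44 + (0 + 9/4) = -44 + 9/4 = -167/4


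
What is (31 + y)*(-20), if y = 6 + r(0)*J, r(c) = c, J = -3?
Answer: -740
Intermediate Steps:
y = 6 (y = 6 + 0*(-3) = 6 + 0 = 6)
(31 + y)*(-20) = (31 + 6)*(-20) = 37*(-20) = -740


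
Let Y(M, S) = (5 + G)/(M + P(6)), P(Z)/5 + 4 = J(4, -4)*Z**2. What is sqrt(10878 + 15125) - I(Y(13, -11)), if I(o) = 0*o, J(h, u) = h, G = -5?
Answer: sqrt(26003) ≈ 161.25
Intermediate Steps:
P(Z) = -20 + 20*Z**2 (P(Z) = -20 + 5*(4*Z**2) = -20 + 20*Z**2)
Y(M, S) = 0 (Y(M, S) = (5 - 5)/(M + (-20 + 20*6**2)) = 0/(M + (-20 + 20*36)) = 0/(M + (-20 + 720)) = 0/(M + 700) = 0/(700 + M) = 0)
I(o) = 0
sqrt(10878 + 15125) - I(Y(13, -11)) = sqrt(10878 + 15125) - 1*0 = sqrt(26003) + 0 = sqrt(26003)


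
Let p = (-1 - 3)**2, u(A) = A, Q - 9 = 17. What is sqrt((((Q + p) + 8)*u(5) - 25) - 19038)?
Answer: I*sqrt(18813) ≈ 137.16*I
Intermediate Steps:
Q = 26 (Q = 9 + 17 = 26)
p = 16 (p = (-4)**2 = 16)
sqrt((((Q + p) + 8)*u(5) - 25) - 19038) = sqrt((((26 + 16) + 8)*5 - 25) - 19038) = sqrt(((42 + 8)*5 - 25) - 19038) = sqrt((50*5 - 25) - 19038) = sqrt((250 - 25) - 19038) = sqrt(225 - 19038) = sqrt(-18813) = I*sqrt(18813)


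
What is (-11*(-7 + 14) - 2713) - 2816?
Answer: -5606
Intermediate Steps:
(-11*(-7 + 14) - 2713) - 2816 = (-11*7 - 2713) - 2816 = (-77 - 2713) - 2816 = -2790 - 2816 = -5606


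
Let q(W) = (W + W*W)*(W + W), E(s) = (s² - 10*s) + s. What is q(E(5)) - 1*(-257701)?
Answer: 242501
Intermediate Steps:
E(s) = s² - 9*s
q(W) = 2*W*(W + W²) (q(W) = (W + W²)*(2*W) = 2*W*(W + W²))
q(E(5)) - 1*(-257701) = 2*(5*(-9 + 5))²*(1 + 5*(-9 + 5)) - 1*(-257701) = 2*(5*(-4))²*(1 + 5*(-4)) + 257701 = 2*(-20)²*(1 - 20) + 257701 = 2*400*(-19) + 257701 = -15200 + 257701 = 242501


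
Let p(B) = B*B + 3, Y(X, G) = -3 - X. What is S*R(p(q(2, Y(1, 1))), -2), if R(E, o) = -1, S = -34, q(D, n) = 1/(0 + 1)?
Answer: 34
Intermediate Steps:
q(D, n) = 1 (q(D, n) = 1/1 = 1)
p(B) = 3 + B² (p(B) = B² + 3 = 3 + B²)
S*R(p(q(2, Y(1, 1))), -2) = -34*(-1) = 34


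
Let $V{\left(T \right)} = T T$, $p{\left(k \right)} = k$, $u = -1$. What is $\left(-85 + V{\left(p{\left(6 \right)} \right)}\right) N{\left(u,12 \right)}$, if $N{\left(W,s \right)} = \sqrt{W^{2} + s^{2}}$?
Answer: $- 49 \sqrt{145} \approx -590.04$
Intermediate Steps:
$V{\left(T \right)} = T^{2}$
$\left(-85 + V{\left(p{\left(6 \right)} \right)}\right) N{\left(u,12 \right)} = \left(-85 + 6^{2}\right) \sqrt{\left(-1\right)^{2} + 12^{2}} = \left(-85 + 36\right) \sqrt{1 + 144} = - 49 \sqrt{145}$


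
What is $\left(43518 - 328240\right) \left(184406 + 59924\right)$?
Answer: $-69566126260$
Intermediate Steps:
$\left(43518 - 328240\right) \left(184406 + 59924\right) = \left(-284722\right) 244330 = -69566126260$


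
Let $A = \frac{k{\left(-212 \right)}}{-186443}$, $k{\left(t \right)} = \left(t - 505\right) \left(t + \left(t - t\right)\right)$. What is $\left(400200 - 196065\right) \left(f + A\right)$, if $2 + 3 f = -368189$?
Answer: $- \frac{4671091281578125}{186443} \approx -2.5054 \cdot 10^{10}$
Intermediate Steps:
$f = - \frac{368191}{3}$ ($f = - \frac{2}{3} + \frac{1}{3} \left(-368189\right) = - \frac{2}{3} - \frac{368189}{3} = - \frac{368191}{3} \approx -1.2273 \cdot 10^{5}$)
$k{\left(t \right)} = t \left(-505 + t\right)$ ($k{\left(t \right)} = \left(-505 + t\right) \left(t + 0\right) = \left(-505 + t\right) t = t \left(-505 + t\right)$)
$A = - \frac{152004}{186443}$ ($A = \frac{\left(-212\right) \left(-505 - 212\right)}{-186443} = \left(-212\right) \left(-717\right) \left(- \frac{1}{186443}\right) = 152004 \left(- \frac{1}{186443}\right) = - \frac{152004}{186443} \approx -0.81528$)
$\left(400200 - 196065\right) \left(f + A\right) = \left(400200 - 196065\right) \left(- \frac{368191}{3} - \frac{152004}{186443}\right) = 204135 \left(- \frac{68647090625}{559329}\right) = - \frac{4671091281578125}{186443}$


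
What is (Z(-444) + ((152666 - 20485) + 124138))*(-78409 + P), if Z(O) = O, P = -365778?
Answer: -113656348625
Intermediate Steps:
(Z(-444) + ((152666 - 20485) + 124138))*(-78409 + P) = (-444 + ((152666 - 20485) + 124138))*(-78409 - 365778) = (-444 + (132181 + 124138))*(-444187) = (-444 + 256319)*(-444187) = 255875*(-444187) = -113656348625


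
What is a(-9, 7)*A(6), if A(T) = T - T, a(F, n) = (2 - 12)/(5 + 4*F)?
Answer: 0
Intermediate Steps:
a(F, n) = -10/(5 + 4*F)
A(T) = 0
a(-9, 7)*A(6) = -10/(5 + 4*(-9))*0 = -10/(5 - 36)*0 = -10/(-31)*0 = -10*(-1/31)*0 = (10/31)*0 = 0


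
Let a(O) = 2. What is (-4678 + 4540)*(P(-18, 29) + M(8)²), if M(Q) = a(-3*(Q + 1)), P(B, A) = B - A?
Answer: 5934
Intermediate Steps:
M(Q) = 2
(-4678 + 4540)*(P(-18, 29) + M(8)²) = (-4678 + 4540)*((-18 - 1*29) + 2²) = -138*((-18 - 29) + 4) = -138*(-47 + 4) = -138*(-43) = 5934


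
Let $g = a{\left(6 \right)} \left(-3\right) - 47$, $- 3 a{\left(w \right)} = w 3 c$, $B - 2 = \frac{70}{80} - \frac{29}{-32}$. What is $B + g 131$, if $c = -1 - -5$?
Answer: $\frac{104921}{32} \approx 3278.8$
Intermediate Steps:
$B = \frac{121}{32}$ ($B = 2 + \left(\frac{70}{80} - \frac{29}{-32}\right) = 2 + \left(70 \cdot \frac{1}{80} - - \frac{29}{32}\right) = 2 + \left(\frac{7}{8} + \frac{29}{32}\right) = 2 + \frac{57}{32} = \frac{121}{32} \approx 3.7813$)
$c = 4$ ($c = -1 + 5 = 4$)
$a{\left(w \right)} = - 4 w$ ($a{\left(w \right)} = - \frac{w 3 \cdot 4}{3} = - \frac{3 w 4}{3} = - \frac{12 w}{3} = - 4 w$)
$g = 25$ ($g = \left(-4\right) 6 \left(-3\right) - 47 = \left(-24\right) \left(-3\right) - 47 = 72 - 47 = 25$)
$B + g 131 = \frac{121}{32} + 25 \cdot 131 = \frac{121}{32} + 3275 = \frac{104921}{32}$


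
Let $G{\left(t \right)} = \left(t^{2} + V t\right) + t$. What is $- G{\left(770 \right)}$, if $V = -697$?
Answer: $-56980$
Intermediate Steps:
$G{\left(t \right)} = t^{2} - 696 t$ ($G{\left(t \right)} = \left(t^{2} - 697 t\right) + t = t^{2} - 696 t$)
$- G{\left(770 \right)} = - 770 \left(-696 + 770\right) = - 770 \cdot 74 = \left(-1\right) 56980 = -56980$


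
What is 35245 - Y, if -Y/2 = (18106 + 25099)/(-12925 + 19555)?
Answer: 23376076/663 ≈ 35258.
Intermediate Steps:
Y = -8641/663 (Y = -2*(18106 + 25099)/(-12925 + 19555) = -86410/6630 = -2*8641/1326 = -8641/663 ≈ -13.033)
35245 - Y = 35245 - 1*(-8641/663) = 35245 + 8641/663 = 23376076/663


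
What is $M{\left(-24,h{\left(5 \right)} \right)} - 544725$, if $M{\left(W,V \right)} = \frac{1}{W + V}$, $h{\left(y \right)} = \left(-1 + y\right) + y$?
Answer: $- \frac{8170876}{15} \approx -5.4473 \cdot 10^{5}$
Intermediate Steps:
$h{\left(y \right)} = -1 + 2 y$
$M{\left(W,V \right)} = \frac{1}{V + W}$
$M{\left(-24,h{\left(5 \right)} \right)} - 544725 = \frac{1}{\left(-1 + 2 \cdot 5\right) - 24} - 544725 = \frac{1}{\left(-1 + 10\right) - 24} - 544725 = \frac{1}{9 - 24} - 544725 = \frac{1}{-15} - 544725 = - \frac{1}{15} - 544725 = - \frac{8170876}{15}$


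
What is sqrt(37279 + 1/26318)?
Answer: 7*sqrt(526955497386)/26318 ≈ 193.08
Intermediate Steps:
sqrt(37279 + 1/26318) = sqrt(981108723/26318) = 7*sqrt(526955497386)/26318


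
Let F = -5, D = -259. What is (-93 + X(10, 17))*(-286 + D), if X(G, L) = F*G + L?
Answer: 68670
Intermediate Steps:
X(G, L) = L - 5*G (X(G, L) = -5*G + L = L - 5*G)
(-93 + X(10, 17))*(-286 + D) = (-93 + (17 - 5*10))*(-286 - 259) = (-93 + (17 - 50))*(-545) = (-93 - 33)*(-545) = -126*(-545) = 68670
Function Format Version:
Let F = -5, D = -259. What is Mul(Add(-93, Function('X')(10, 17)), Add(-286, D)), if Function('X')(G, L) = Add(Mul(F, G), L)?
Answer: 68670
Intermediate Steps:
Function('X')(G, L) = Add(L, Mul(-5, G)) (Function('X')(G, L) = Add(Mul(-5, G), L) = Add(L, Mul(-5, G)))
Mul(Add(-93, Function('X')(10, 17)), Add(-286, D)) = Mul(Add(-93, Add(17, Mul(-5, 10))), Add(-286, -259)) = Mul(Add(-93, Add(17, -50)), -545) = Mul(Add(-93, -33), -545) = Mul(-126, -545) = 68670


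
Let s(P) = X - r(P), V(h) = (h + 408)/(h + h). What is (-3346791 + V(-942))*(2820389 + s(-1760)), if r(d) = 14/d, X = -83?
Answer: -521635457217350159/55264 ≈ -9.4390e+12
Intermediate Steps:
V(h) = (408 + h)/(2*h) (V(h) = (408 + h)/((2*h)) = (408 + h)*(1/(2*h)) = (408 + h)/(2*h))
s(P) = -83 - 14/P
(-3346791 + V(-942))*(2820389 + s(-1760)) = (-3346791 + (½)*(408 - 942)/(-942))*(2820389 + (-83 - 14/(-1760))) = (-3346791 + (½)*(-1/942)*(-534))*(2820389 + (-83 - 14*(-1/1760))) = (-3346791 + 89/314)*(2820389 + (-83 + 7/880)) = -1050892285*(2820389 - 73033/880)/314 = -1050892285/314*2481869287/880 = -521635457217350159/55264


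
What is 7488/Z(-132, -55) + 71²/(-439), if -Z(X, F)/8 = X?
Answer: -21209/4829 ≈ -4.3920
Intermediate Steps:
Z(X, F) = -8*X
7488/Z(-132, -55) + 71²/(-439) = 7488/((-8*(-132))) + 71²/(-439) = 7488/1056 + 5041*(-1/439) = 7488*(1/1056) - 5041/439 = 78/11 - 5041/439 = -21209/4829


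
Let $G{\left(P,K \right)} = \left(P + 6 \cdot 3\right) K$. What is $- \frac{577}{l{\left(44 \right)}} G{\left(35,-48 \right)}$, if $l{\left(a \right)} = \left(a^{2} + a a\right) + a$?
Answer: $\frac{366972}{979} \approx 374.84$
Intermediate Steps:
$G{\left(P,K \right)} = K \left(18 + P\right)$ ($G{\left(P,K \right)} = \left(P + 18\right) K = \left(18 + P\right) K = K \left(18 + P\right)$)
$l{\left(a \right)} = a + 2 a^{2}$ ($l{\left(a \right)} = \left(a^{2} + a^{2}\right) + a = 2 a^{2} + a = a + 2 a^{2}$)
$- \frac{577}{l{\left(44 \right)}} G{\left(35,-48 \right)} = - \frac{577}{44 \left(1 + 2 \cdot 44\right)} \left(- 48 \left(18 + 35\right)\right) = - \frac{577}{44 \left(1 + 88\right)} \left(\left(-48\right) 53\right) = - \frac{577}{44 \cdot 89} \left(-2544\right) = - \frac{577}{3916} \left(-2544\right) = \left(-577\right) \frac{1}{3916} \left(-2544\right) = \left(- \frac{577}{3916}\right) \left(-2544\right) = \frac{366972}{979}$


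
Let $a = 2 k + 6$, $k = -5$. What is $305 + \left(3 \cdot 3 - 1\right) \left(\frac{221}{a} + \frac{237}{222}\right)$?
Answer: $- \frac{4753}{37} \approx -128.46$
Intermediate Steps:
$a = -4$ ($a = 2 \left(-5\right) + 6 = -10 + 6 = -4$)
$305 + \left(3 \cdot 3 - 1\right) \left(\frac{221}{a} + \frac{237}{222}\right) = 305 + \left(3 \cdot 3 - 1\right) \left(\frac{221}{-4} + \frac{237}{222}\right) = 305 + \left(9 - 1\right) \left(221 \left(- \frac{1}{4}\right) + 237 \cdot \frac{1}{222}\right) = 305 + 8 \left(- \frac{221}{4} + \frac{79}{74}\right) = 305 + 8 \left(- \frac{8019}{148}\right) = 305 - \frac{16038}{37} = - \frac{4753}{37}$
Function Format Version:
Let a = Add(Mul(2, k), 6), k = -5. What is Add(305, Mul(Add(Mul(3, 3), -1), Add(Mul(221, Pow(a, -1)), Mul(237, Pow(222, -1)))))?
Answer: Rational(-4753, 37) ≈ -128.46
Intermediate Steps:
a = -4 (a = Add(Mul(2, -5), 6) = Add(-10, 6) = -4)
Add(305, Mul(Add(Mul(3, 3), -1), Add(Mul(221, Pow(a, -1)), Mul(237, Pow(222, -1))))) = Add(305, Mul(Add(Mul(3, 3), -1), Add(Mul(221, Pow(-4, -1)), Mul(237, Pow(222, -1))))) = Add(305, Mul(Add(9, -1), Add(Mul(221, Rational(-1, 4)), Mul(237, Rational(1, 222))))) = Add(305, Mul(8, Add(Rational(-221, 4), Rational(79, 74)))) = Add(305, Mul(8, Rational(-8019, 148))) = Add(305, Rational(-16038, 37)) = Rational(-4753, 37)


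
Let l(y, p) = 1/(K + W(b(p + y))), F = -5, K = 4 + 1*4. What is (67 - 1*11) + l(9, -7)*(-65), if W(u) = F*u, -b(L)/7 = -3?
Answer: 5497/97 ≈ 56.670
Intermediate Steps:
b(L) = 21 (b(L) = -7*(-3) = 21)
K = 8 (K = 4 + 4 = 8)
W(u) = -5*u
l(y, p) = -1/97 (l(y, p) = 1/(8 - 5*21) = 1/(8 - 105) = 1/(-97) = -1/97)
(67 - 1*11) + l(9, -7)*(-65) = (67 - 1*11) - 1/97*(-65) = (67 - 11) + 65/97 = 56 + 65/97 = 5497/97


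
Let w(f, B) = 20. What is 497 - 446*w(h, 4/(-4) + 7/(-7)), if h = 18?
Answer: -8423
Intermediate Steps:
497 - 446*w(h, 4/(-4) + 7/(-7)) = 497 - 446*20 = 497 - 8920 = -8423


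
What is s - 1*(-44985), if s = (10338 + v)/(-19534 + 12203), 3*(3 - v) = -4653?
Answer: 329773143/7331 ≈ 44983.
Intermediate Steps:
v = 1554 (v = 3 - 1/3*(-4653) = 3 + 1551 = 1554)
s = -11892/7331 (s = (10338 + 1554)/(-19534 + 12203) = 11892/(-7331) = 11892*(-1/7331) = -11892/7331 ≈ -1.6222)
s - 1*(-44985) = -11892/7331 - 1*(-44985) = -11892/7331 + 44985 = 329773143/7331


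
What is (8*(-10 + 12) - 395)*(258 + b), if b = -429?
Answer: 64809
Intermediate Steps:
(8*(-10 + 12) - 395)*(258 + b) = (8*(-10 + 12) - 395)*(258 - 429) = (8*2 - 395)*(-171) = (16 - 395)*(-171) = -379*(-171) = 64809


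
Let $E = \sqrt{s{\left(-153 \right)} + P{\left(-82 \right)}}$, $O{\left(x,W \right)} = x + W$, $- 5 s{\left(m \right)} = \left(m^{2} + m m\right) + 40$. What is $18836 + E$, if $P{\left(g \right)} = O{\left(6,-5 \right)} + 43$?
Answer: $18836 + \frac{3 i \sqrt{25910}}{5} \approx 18836.0 + 96.579 i$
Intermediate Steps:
$s{\left(m \right)} = -8 - \frac{2 m^{2}}{5}$ ($s{\left(m \right)} = - \frac{\left(m^{2} + m m\right) + 40}{5} = - \frac{\left(m^{2} + m^{2}\right) + 40}{5} = - \frac{2 m^{2} + 40}{5} = - \frac{40 + 2 m^{2}}{5} = -8 - \frac{2 m^{2}}{5}$)
$O{\left(x,W \right)} = W + x$
$P{\left(g \right)} = 44$ ($P{\left(g \right)} = \left(-5 + 6\right) + 43 = 1 + 43 = 44$)
$E = \frac{3 i \sqrt{25910}}{5}$ ($E = \sqrt{\left(-8 - \frac{2 \left(-153\right)^{2}}{5}\right) + 44} = \sqrt{\left(-8 - \frac{46818}{5}\right) + 44} = \sqrt{- \frac{46858}{5} + 44} = \sqrt{- \frac{46638}{5}} = \frac{3 i \sqrt{25910}}{5} \approx 96.579 i$)
$18836 + E = 18836 + \frac{3 i \sqrt{25910}}{5}$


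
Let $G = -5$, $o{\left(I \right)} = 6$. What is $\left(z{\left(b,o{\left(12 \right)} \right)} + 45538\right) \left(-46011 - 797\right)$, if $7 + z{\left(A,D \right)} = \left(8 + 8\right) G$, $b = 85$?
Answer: $-2127470408$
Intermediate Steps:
$z{\left(A,D \right)} = -87$ ($z{\left(A,D \right)} = -7 + \left(8 + 8\right) \left(-5\right) = -7 + 16 \left(-5\right) = -7 - 80 = -87$)
$\left(z{\left(b,o{\left(12 \right)} \right)} + 45538\right) \left(-46011 - 797\right) = \left(-87 + 45538\right) \left(-46011 - 797\right) = 45451 \left(-46808\right) = -2127470408$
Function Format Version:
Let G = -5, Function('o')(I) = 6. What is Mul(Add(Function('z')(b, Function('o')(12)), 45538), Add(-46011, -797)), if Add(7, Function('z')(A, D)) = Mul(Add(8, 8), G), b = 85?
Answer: -2127470408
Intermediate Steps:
Function('z')(A, D) = -87 (Function('z')(A, D) = Add(-7, Mul(Add(8, 8), -5)) = Add(-7, Mul(16, -5)) = Add(-7, -80) = -87)
Mul(Add(Function('z')(b, Function('o')(12)), 45538), Add(-46011, -797)) = Mul(Add(-87, 45538), Add(-46011, -797)) = Mul(45451, -46808) = -2127470408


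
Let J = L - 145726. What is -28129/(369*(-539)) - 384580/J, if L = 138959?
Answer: 1144475369/20087991 ≈ 56.973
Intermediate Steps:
J = -6767 (J = 138959 - 145726 = -6767)
-28129/(369*(-539)) - 384580/J = -28129/(369*(-539)) - 384580/(-6767) = -28129/(-198891) - 384580*(-1/6767) = -28129*(-1/198891) + 5740/101 = 28129/198891 + 5740/101 = 1144475369/20087991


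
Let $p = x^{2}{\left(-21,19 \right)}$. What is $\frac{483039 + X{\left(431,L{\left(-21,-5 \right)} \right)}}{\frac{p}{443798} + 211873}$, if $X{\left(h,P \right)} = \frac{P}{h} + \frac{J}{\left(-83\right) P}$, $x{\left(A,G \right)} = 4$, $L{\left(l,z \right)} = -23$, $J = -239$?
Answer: $\frac{5879350080345669}{2578831109419631} \approx 2.2799$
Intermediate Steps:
$p = 16$ ($p = 4^{2} = 16$)
$X{\left(h,P \right)} = \frac{239}{83 P} + \frac{P}{h}$ ($X{\left(h,P \right)} = \frac{P}{h} - \frac{239}{\left(-83\right) P} = \frac{P}{h} - 239 \left(- \frac{1}{83 P}\right) = \frac{P}{h} + \frac{239}{83 P} = \frac{239}{83 P} + \frac{P}{h}$)
$\frac{483039 + X{\left(431,L{\left(-21,-5 \right)} \right)}}{\frac{p}{443798} + 211873} = \frac{483039 + \left(\frac{239}{83 \left(-23\right)} - \frac{23}{431}\right)}{\frac{16}{443798} + 211873} = \frac{483039 + \left(\frac{239}{83} \left(- \frac{1}{23}\right) - \frac{23}{431}\right)}{16 \cdot \frac{1}{443798} + 211873} = \frac{483039 - \frac{146916}{822779}}{\frac{8}{221899} + 211873} = \frac{483039 - \frac{146916}{822779}}{\frac{47014406835}{221899}} = \frac{397434198465}{822779} \cdot \frac{221899}{47014406835} = \frac{5879350080345669}{2578831109419631}$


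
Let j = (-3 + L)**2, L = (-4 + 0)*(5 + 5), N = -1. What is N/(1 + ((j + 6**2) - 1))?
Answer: -1/1885 ≈ -0.00053050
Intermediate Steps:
L = -40 (L = -4*10 = -40)
j = 1849 (j = (-3 - 40)**2 = (-43)**2 = 1849)
N/(1 + ((j + 6**2) - 1)) = -1/(1 + ((1849 + 6**2) - 1)) = -1/(1 + ((1849 + 36) - 1)) = -1/(1 + (1885 - 1)) = -1/(1 + 1884) = -1/1885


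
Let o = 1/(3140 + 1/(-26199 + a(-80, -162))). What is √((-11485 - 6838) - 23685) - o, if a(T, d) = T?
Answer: -26279/82516059 + 2*I*√10502 ≈ -0.00031847 + 204.96*I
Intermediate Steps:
o = 26279/82516059 (o = 1/(3140 + 1/(-26199 - 80)) = 1/(3140 + 1/(-26279)) = 1/(3140 - 1/26279) = 1/(82516059/26279) = 26279/82516059 ≈ 0.00031847)
√((-11485 - 6838) - 23685) - o = √((-11485 - 6838) - 23685) - 1*26279/82516059 = √(-18323 - 23685) - 26279/82516059 = √(-42008) - 26279/82516059 = 2*I*√10502 - 26279/82516059 = -26279/82516059 + 2*I*√10502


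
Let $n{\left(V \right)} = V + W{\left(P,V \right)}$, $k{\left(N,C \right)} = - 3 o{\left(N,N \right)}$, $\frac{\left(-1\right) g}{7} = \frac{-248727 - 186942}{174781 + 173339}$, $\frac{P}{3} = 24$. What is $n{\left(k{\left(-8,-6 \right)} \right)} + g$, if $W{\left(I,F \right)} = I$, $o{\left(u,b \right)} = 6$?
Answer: $\frac{7282721}{116040} \approx 62.76$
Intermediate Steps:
$P = 72$ ($P = 3 \cdot 24 = 72$)
$g = \frac{1016561}{116040}$ ($g = - 7 \frac{-248727 - 186942}{174781 + 173339} = - 7 \left(- \frac{435669}{348120}\right) = - 7 \left(\left(-435669\right) \frac{1}{348120}\right) = \left(-7\right) \left(- \frac{145223}{116040}\right) = \frac{1016561}{116040} \approx 8.7604$)
$k{\left(N,C \right)} = -18$ ($k{\left(N,C \right)} = \left(-3\right) 6 = -18$)
$n{\left(V \right)} = 72 + V$ ($n{\left(V \right)} = V + 72 = 72 + V$)
$n{\left(k{\left(-8,-6 \right)} \right)} + g = \left(72 - 18\right) + \frac{1016561}{116040} = 54 + \frac{1016561}{116040} = \frac{7282721}{116040}$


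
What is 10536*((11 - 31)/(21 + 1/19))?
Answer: -50046/5 ≈ -10009.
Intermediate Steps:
10536*((11 - 31)/(21 + 1/19)) = 10536*(-20/(21 + 1/19)) = 10536*(-20/400/19) = 10536*(-20*19/400) = 10536*(-19/20) = -50046/5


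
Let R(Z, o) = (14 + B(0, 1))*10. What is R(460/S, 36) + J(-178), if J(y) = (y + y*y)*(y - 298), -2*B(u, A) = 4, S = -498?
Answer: -14996736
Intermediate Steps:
B(u, A) = -2 (B(u, A) = -1/2*4 = -2)
R(Z, o) = 120 (R(Z, o) = (14 - 2)*10 = 12*10 = 120)
J(y) = (-298 + y)*(y + y**2) (J(y) = (y + y**2)*(-298 + y) = (-298 + y)*(y + y**2))
R(460/S, 36) + J(-178) = 120 - 178*(-298 + (-178)**2 - 297*(-178)) = 120 - 178*(-298 + 31684 + 52866) = 120 - 178*84252 = 120 - 14996856 = -14996736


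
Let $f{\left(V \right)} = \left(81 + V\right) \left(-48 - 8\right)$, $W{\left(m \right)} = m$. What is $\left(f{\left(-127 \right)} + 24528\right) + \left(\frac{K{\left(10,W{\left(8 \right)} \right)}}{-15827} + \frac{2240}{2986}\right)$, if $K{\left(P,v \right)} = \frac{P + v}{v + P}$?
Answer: $\frac{640477411691}{23629711} \approx 27105.0$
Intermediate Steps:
$K{\left(P,v \right)} = 1$ ($K{\left(P,v \right)} = \frac{P + v}{P + v} = 1$)
$f{\left(V \right)} = -4536 - 56 V$ ($f{\left(V \right)} = \left(81 + V\right) \left(-56\right) = -4536 - 56 V$)
$\left(f{\left(-127 \right)} + 24528\right) + \left(\frac{K{\left(10,W{\left(8 \right)} \right)}}{-15827} + \frac{2240}{2986}\right) = \left(\left(-4536 - -7112\right) + 24528\right) + \left(1 \frac{1}{-15827} + \frac{2240}{2986}\right) = \left(\left(-4536 + 7112\right) + 24528\right) + \left(1 \left(- \frac{1}{15827}\right) + 2240 \cdot \frac{1}{2986}\right) = \left(2576 + 24528\right) + \left(- \frac{1}{15827} + \frac{1120}{1493}\right) = 27104 + \frac{17724747}{23629711} = \frac{640477411691}{23629711}$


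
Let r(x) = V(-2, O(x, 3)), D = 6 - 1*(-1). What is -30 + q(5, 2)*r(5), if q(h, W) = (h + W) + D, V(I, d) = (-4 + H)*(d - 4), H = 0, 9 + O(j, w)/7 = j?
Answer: 1762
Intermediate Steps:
O(j, w) = -63 + 7*j
D = 7 (D = 6 + 1 = 7)
V(I, d) = 16 - 4*d (V(I, d) = (-4 + 0)*(d - 4) = -4*(-4 + d) = 16 - 4*d)
q(h, W) = 7 + W + h (q(h, W) = (h + W) + 7 = (W + h) + 7 = 7 + W + h)
r(x) = 268 - 28*x (r(x) = 16 - 4*(-63 + 7*x) = 16 + (252 - 28*x) = 268 - 28*x)
-30 + q(5, 2)*r(5) = -30 + (7 + 2 + 5)*(268 - 28*5) = -30 + 14*(268 - 140) = -30 + 14*128 = -30 + 1792 = 1762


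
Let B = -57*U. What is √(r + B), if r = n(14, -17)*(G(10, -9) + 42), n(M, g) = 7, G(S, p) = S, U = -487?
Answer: √28123 ≈ 167.70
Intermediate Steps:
B = 27759 (B = -57*(-487) = 27759)
r = 364 (r = 7*(10 + 42) = 7*52 = 364)
√(r + B) = √(364 + 27759) = √28123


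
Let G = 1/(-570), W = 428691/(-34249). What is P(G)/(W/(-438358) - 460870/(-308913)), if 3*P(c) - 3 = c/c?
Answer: 6183747589019528/6919322664676423 ≈ 0.89369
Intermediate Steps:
W = -428691/34249 (W = 428691*(-1/34249) = -428691/34249 ≈ -12.517)
G = -1/570 ≈ -0.0017544
P(c) = 4/3 (P(c) = 1 + (c/c)/3 = 1 + (⅓)*1 = 1 + ⅓ = 4/3)
P(G)/(W/(-438358) - 460870/(-308913)) = 4/(3*(-428691/34249/(-438358) - 460870/(-308913))) = 4/(3*(-428691/34249*(-1/438358) - 460870*(-1/308913))) = 4/(3*(428691/15013323142 + 460870/308913)) = 4/(3*(6919322664676423/4637810691764646)) = (4/3)*(4637810691764646/6919322664676423) = 6183747589019528/6919322664676423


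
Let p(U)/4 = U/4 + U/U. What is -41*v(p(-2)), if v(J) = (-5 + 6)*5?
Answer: -205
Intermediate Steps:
p(U) = 4 + U (p(U) = 4*(U/4 + U/U) = 4*(U*(1/4) + 1) = 4*(U/4 + 1) = 4*(1 + U/4) = 4 + U)
v(J) = 5 (v(J) = 1*5 = 5)
-41*v(p(-2)) = -41*5 = -205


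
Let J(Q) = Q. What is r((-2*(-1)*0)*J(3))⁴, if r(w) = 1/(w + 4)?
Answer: 1/256 ≈ 0.0039063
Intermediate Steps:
r(w) = 1/(4 + w)
r((-2*(-1)*0)*J(3))⁴ = (1/(4 + (-2*(-1)*0)*3))⁴ = (1/(4 + (2*0)*3))⁴ = (1/(4 + 0*3))⁴ = (1/(4 + 0))⁴ = (1/4)⁴ = (¼)⁴ = 1/256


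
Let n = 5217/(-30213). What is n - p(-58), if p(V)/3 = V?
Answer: 1750615/10071 ≈ 173.83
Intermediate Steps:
n = -1739/10071 (n = 5217*(-1/30213) = -1739/10071 ≈ -0.17267)
p(V) = 3*V
n - p(-58) = -1739/10071 - 3*(-58) = -1739/10071 - 1*(-174) = -1739/10071 + 174 = 1750615/10071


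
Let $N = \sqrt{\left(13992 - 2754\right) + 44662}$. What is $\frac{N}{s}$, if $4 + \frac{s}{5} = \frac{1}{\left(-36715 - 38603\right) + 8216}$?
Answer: $- \frac{134204 \sqrt{559}}{268409} \approx -11.822$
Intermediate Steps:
$s = - \frac{1342045}{67102}$ ($s = -20 + \frac{5}{\left(-36715 - 38603\right) + 8216} = -20 + \frac{5}{-75318 + 8216} = -20 + \frac{5}{-67102} = -20 + 5 \left(- \frac{1}{67102}\right) = -20 - \frac{5}{67102} = - \frac{1342045}{67102} \approx -20.0$)
$N = 10 \sqrt{559}$ ($N = \sqrt{\left(13992 - 2754\right) + 44662} = \sqrt{11238 + 44662} = \sqrt{55900} = 10 \sqrt{559} \approx 236.43$)
$\frac{N}{s} = \frac{10 \sqrt{559}}{- \frac{1342045}{67102}} = 10 \sqrt{559} \left(- \frac{67102}{1342045}\right) = - \frac{134204 \sqrt{559}}{268409}$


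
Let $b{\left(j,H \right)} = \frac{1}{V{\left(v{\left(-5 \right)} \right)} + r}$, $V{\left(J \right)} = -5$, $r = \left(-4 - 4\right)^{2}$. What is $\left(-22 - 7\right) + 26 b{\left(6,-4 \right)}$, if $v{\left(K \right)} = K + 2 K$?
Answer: $- \frac{1685}{59} \approx -28.559$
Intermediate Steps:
$v{\left(K \right)} = 3 K$
$r = 64$ ($r = \left(-8\right)^{2} = 64$)
$b{\left(j,H \right)} = \frac{1}{59}$ ($b{\left(j,H \right)} = \frac{1}{-5 + 64} = \frac{1}{59}$)
$\left(-22 - 7\right) + 26 b{\left(6,-4 \right)} = \left(-22 - 7\right) + 26 \cdot \frac{1}{59} = \left(-22 - 7\right) + \frac{26}{59} = -29 + \frac{26}{59} = - \frac{1685}{59}$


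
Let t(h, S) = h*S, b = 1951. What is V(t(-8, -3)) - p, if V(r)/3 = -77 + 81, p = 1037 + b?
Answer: -2976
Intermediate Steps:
p = 2988 (p = 1037 + 1951 = 2988)
t(h, S) = S*h
V(r) = 12 (V(r) = 3*(-77 + 81) = 3*4 = 12)
V(t(-8, -3)) - p = 12 - 1*2988 = 12 - 2988 = -2976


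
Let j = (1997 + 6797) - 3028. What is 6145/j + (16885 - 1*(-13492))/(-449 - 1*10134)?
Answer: -110121247/61021578 ≈ -1.8046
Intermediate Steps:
j = 5766 (j = 8794 - 3028 = 5766)
6145/j + (16885 - 1*(-13492))/(-449 - 1*10134) = 6145/5766 + (16885 - 1*(-13492))/(-449 - 1*10134) = 6145*(1/5766) + (16885 + 13492)/(-449 - 10134) = 6145/5766 + 30377/(-10583) = 6145/5766 + 30377*(-1/10583) = 6145/5766 - 30377/10583 = -110121247/61021578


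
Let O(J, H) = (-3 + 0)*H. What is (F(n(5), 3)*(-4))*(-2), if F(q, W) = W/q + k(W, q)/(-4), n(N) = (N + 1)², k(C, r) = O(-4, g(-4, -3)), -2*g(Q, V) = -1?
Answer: 11/3 ≈ 3.6667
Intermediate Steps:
g(Q, V) = ½ (g(Q, V) = -½*(-1) = ½)
O(J, H) = -3*H
k(C, r) = -3/2 (k(C, r) = -3*½ = -3/2)
n(N) = (1 + N)²
F(q, W) = 3/8 + W/q (F(q, W) = W/q - 3/2/(-4) = W/q - 3/2*(-¼) = W/q + 3/8 = 3/8 + W/q)
(F(n(5), 3)*(-4))*(-2) = ((3/8 + 3/((1 + 5)²))*(-4))*(-2) = ((3/8 + 3/(6²))*(-4))*(-2) = ((3/8 + 3/36)*(-4))*(-2) = ((3/8 + 3*(1/36))*(-4))*(-2) = ((3/8 + 1/12)*(-4))*(-2) = ((11/24)*(-4))*(-2) = -11/6*(-2) = 11/3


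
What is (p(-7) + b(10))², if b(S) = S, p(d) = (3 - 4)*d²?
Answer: 1521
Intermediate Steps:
p(d) = -d²
(p(-7) + b(10))² = (-1*(-7)² + 10)² = (-1*49 + 10)² = (-49 + 10)² = (-39)² = 1521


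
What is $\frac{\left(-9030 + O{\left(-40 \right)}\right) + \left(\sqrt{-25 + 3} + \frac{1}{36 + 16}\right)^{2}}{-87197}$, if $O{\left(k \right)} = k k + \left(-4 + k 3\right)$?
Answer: $\frac{20485503}{235780688} - \frac{i \sqrt{22}}{2267122} \approx 0.086884 - 2.0689 \cdot 10^{-6} i$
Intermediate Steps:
$O{\left(k \right)} = -4 + k^{2} + 3 k$ ($O{\left(k \right)} = k^{2} + \left(-4 + 3 k\right) = -4 + k^{2} + 3 k$)
$\frac{\left(-9030 + O{\left(-40 \right)}\right) + \left(\sqrt{-25 + 3} + \frac{1}{36 + 16}\right)^{2}}{-87197} = \frac{\left(-9030 + \left(-4 + \left(-40\right)^{2} + 3 \left(-40\right)\right)\right) + \left(\sqrt{-25 + 3} + \frac{1}{36 + 16}\right)^{2}}{-87197} = \left(\left(-9030 - -1476\right) + \left(\sqrt{-22} + \frac{1}{52}\right)^{2}\right) \left(- \frac{1}{87197}\right) = \left(\left(-9030 + 1476\right) + \left(i \sqrt{22} + \frac{1}{52}\right)^{2}\right) \left(- \frac{1}{87197}\right) = \left(-7554 + \left(\frac{1}{52} + i \sqrt{22}\right)^{2}\right) \left(- \frac{1}{87197}\right) = \frac{7554}{87197} - \frac{\left(\frac{1}{52} + i \sqrt{22}\right)^{2}}{87197}$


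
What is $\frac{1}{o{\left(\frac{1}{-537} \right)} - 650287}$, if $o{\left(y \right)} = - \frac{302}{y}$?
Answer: $- \frac{1}{488113} \approx -2.0487 \cdot 10^{-6}$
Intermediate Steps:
$\frac{1}{o{\left(\frac{1}{-537} \right)} - 650287} = \frac{1}{- \frac{302}{\frac{1}{-537}} - 650287} = \frac{1}{- \frac{302}{- \frac{1}{537}} - 650287} = \frac{1}{\left(-302\right) \left(-537\right) - 650287} = \frac{1}{162174 - 650287} = \frac{1}{-488113} = - \frac{1}{488113}$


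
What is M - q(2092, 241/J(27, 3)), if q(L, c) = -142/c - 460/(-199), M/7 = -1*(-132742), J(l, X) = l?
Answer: 44563867152/47959 ≈ 9.2921e+5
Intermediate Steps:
M = 929194 (M = 7*(-1*(-132742)) = 7*132742 = 929194)
q(L, c) = 460/199 - 142/c (q(L, c) = -142/c - 460*(-1/199) = -142/c + 460/199 = 460/199 - 142/c)
M - q(2092, 241/J(27, 3)) = 929194 - (460/199 - 142/(241/27)) = 929194 - (460/199 - 142/(241*(1/27))) = 929194 - (460/199 - 142/241/27) = 929194 - (460/199 - 142*27/241) = 929194 - (460/199 - 3834/241) = 929194 - 1*(-652106/47959) = 929194 + 652106/47959 = 44563867152/47959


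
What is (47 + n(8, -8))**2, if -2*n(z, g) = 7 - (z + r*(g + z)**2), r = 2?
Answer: 9025/4 ≈ 2256.3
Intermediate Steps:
n(z, g) = -7/2 + (g + z)**2 + z/2 (n(z, g) = -(7 - (z + 2*(g + z)**2))/2 = -(7 + (-z - 2*(g + z)**2))/2 = -(7 - z - 2*(g + z)**2)/2 = -7/2 + (g + z)**2 + z/2)
(47 + n(8, -8))**2 = (47 + (-7/2 + (-8 + 8)**2 + (1/2)*8))**2 = (47 + (-7/2 + 0**2 + 4))**2 = (47 + (-7/2 + 0 + 4))**2 = (47 + 1/2)**2 = (95/2)**2 = 9025/4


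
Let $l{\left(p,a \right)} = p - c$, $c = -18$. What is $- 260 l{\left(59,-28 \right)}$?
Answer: $-20020$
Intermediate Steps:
$l{\left(p,a \right)} = 18 + p$ ($l{\left(p,a \right)} = p - -18 = p + 18 = 18 + p$)
$- 260 l{\left(59,-28 \right)} = - 260 \left(18 + 59\right) = \left(-260\right) 77 = -20020$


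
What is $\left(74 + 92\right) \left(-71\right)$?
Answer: $-11786$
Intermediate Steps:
$\left(74 + 92\right) \left(-71\right) = 166 \left(-71\right) = -11786$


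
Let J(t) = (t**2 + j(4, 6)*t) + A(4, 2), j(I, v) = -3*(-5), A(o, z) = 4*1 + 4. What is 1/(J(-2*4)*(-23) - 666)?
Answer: 1/438 ≈ 0.0022831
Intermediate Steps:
A(o, z) = 8 (A(o, z) = 4 + 4 = 8)
j(I, v) = 15
J(t) = 8 + t**2 + 15*t (J(t) = (t**2 + 15*t) + 8 = 8 + t**2 + 15*t)
1/(J(-2*4)*(-23) - 666) = 1/((8 + (-2*4)**2 + 15*(-2*4))*(-23) - 666) = 1/((8 + (-8)**2 + 15*(-8))*(-23) - 666) = 1/((8 + 64 - 120)*(-23) - 666) = 1/(-48*(-23) - 666) = 1/(1104 - 666) = 1/438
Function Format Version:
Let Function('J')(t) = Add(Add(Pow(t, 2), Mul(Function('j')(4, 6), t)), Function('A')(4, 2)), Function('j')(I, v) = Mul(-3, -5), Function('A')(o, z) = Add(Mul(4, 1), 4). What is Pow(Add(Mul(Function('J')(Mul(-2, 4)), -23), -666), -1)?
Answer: Rational(1, 438) ≈ 0.0022831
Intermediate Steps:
Function('A')(o, z) = 8 (Function('A')(o, z) = Add(4, 4) = 8)
Function('j')(I, v) = 15
Function('J')(t) = Add(8, Pow(t, 2), Mul(15, t)) (Function('J')(t) = Add(Add(Pow(t, 2), Mul(15, t)), 8) = Add(8, Pow(t, 2), Mul(15, t)))
Pow(Add(Mul(Function('J')(Mul(-2, 4)), -23), -666), -1) = Pow(Add(Mul(Add(8, Pow(Mul(-2, 4), 2), Mul(15, Mul(-2, 4))), -23), -666), -1) = Pow(Add(Mul(Add(8, Pow(-8, 2), Mul(15, -8)), -23), -666), -1) = Pow(Add(Mul(Add(8, 64, -120), -23), -666), -1) = Pow(Add(Mul(-48, -23), -666), -1) = Pow(Add(1104, -666), -1) = Pow(438, -1) = Rational(1, 438)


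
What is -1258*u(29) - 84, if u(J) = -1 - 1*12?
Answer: 16270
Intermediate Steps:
u(J) = -13 (u(J) = -1 - 12 = -13)
-1258*u(29) - 84 = -1258*(-13) - 84 = 16354 - 84 = 16270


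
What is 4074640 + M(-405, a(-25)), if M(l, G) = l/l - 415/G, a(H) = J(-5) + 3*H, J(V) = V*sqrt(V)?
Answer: 187433735/46 - 83*I*sqrt(5)/230 ≈ 4.0746e+6 - 0.80693*I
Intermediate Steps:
J(V) = V**(3/2)
a(H) = 3*H - 5*I*sqrt(5) (a(H) = (-5)**(3/2) + 3*H = -5*I*sqrt(5) + 3*H = 3*H - 5*I*sqrt(5))
M(l, G) = 1 - 415/G
4074640 + M(-405, a(-25)) = 4074640 + (-415 + (3*(-25) - 5*I*sqrt(5)))/(3*(-25) - 5*I*sqrt(5)) = 4074640 + (-415 + (-75 - 5*I*sqrt(5)))/(-75 - 5*I*sqrt(5)) = 4074640 + (-490 - 5*I*sqrt(5))/(-75 - 5*I*sqrt(5))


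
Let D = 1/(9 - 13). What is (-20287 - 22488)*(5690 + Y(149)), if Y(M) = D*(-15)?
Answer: -974200625/4 ≈ -2.4355e+8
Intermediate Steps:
D = -¼ (D = 1/(-4) = -¼ ≈ -0.25000)
Y(M) = 15/4 (Y(M) = -¼*(-15) = 15/4)
(-20287 - 22488)*(5690 + Y(149)) = (-20287 - 22488)*(5690 + 15/4) = -42775*22775/4 = -974200625/4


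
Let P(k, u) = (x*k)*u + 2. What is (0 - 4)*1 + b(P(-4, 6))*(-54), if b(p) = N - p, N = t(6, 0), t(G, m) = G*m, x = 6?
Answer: -7672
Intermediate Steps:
P(k, u) = 2 + 6*k*u (P(k, u) = (6*k)*u + 2 = 6*k*u + 2 = 2 + 6*k*u)
N = 0 (N = 6*0 = 0)
b(p) = -p (b(p) = 0 - p = -p)
(0 - 4)*1 + b(P(-4, 6))*(-54) = (0 - 4)*1 - (2 + 6*(-4)*6)*(-54) = -4*1 - (2 - 144)*(-54) = -4 - 1*(-142)*(-54) = -4 + 142*(-54) = -4 - 7668 = -7672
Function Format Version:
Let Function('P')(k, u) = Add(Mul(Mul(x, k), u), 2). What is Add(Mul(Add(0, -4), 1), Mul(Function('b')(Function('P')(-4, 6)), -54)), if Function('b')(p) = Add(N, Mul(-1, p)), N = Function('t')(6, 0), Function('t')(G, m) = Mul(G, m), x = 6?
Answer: -7672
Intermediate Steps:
Function('P')(k, u) = Add(2, Mul(6, k, u)) (Function('P')(k, u) = Add(Mul(Mul(6, k), u), 2) = Add(Mul(6, k, u), 2) = Add(2, Mul(6, k, u)))
N = 0 (N = Mul(6, 0) = 0)
Function('b')(p) = Mul(-1, p) (Function('b')(p) = Add(0, Mul(-1, p)) = Mul(-1, p))
Add(Mul(Add(0, -4), 1), Mul(Function('b')(Function('P')(-4, 6)), -54)) = Add(Mul(Add(0, -4), 1), Mul(Mul(-1, Add(2, Mul(6, -4, 6))), -54)) = Add(Mul(-4, 1), Mul(Mul(-1, Add(2, -144)), -54)) = Add(-4, Mul(Mul(-1, -142), -54)) = Add(-4, Mul(142, -54)) = Add(-4, -7668) = -7672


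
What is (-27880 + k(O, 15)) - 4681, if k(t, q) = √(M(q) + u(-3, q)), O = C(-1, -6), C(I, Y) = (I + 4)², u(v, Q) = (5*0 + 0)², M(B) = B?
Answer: -32561 + √15 ≈ -32557.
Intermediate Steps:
u(v, Q) = 0 (u(v, Q) = (0 + 0)² = 0² = 0)
C(I, Y) = (4 + I)²
O = 9 (O = (4 - 1)² = 3² = 9)
k(t, q) = √q (k(t, q) = √(q + 0) = √q)
(-27880 + k(O, 15)) - 4681 = (-27880 + √15) - 4681 = -32561 + √15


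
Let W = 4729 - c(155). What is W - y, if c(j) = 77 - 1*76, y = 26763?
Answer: -22035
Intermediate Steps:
c(j) = 1 (c(j) = 77 - 76 = 1)
W = 4728 (W = 4729 - 1*1 = 4729 - 1 = 4728)
W - y = 4728 - 1*26763 = 4728 - 26763 = -22035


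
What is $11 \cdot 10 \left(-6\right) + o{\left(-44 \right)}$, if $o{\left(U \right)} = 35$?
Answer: $-625$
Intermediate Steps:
$11 \cdot 10 \left(-6\right) + o{\left(-44 \right)} = 11 \cdot 10 \left(-6\right) + 35 = 110 \left(-6\right) + 35 = -660 + 35 = -625$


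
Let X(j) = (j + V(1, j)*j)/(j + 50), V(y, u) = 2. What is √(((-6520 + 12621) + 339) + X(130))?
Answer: √231918/6 ≈ 80.263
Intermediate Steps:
X(j) = 3*j/(50 + j) (X(j) = (j + 2*j)/(j + 50) = (3*j)/(50 + j) = 3*j/(50 + j))
√(((-6520 + 12621) + 339) + X(130)) = √(((-6520 + 12621) + 339) + 3*130/(50 + 130)) = √((6101 + 339) + 3*130/180) = √(6440 + 3*130*(1/180)) = √(6440 + 13/6) = √(38653/6) = √231918/6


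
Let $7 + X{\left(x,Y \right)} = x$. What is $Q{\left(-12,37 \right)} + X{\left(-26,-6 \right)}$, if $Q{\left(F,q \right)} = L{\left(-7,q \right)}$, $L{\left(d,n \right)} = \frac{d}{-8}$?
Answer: $- \frac{257}{8} \approx -32.125$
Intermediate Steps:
$X{\left(x,Y \right)} = -7 + x$
$L{\left(d,n \right)} = - \frac{d}{8}$ ($L{\left(d,n \right)} = d \left(- \frac{1}{8}\right) = - \frac{d}{8}$)
$Q{\left(F,q \right)} = \frac{7}{8}$ ($Q{\left(F,q \right)} = \left(- \frac{1}{8}\right) \left(-7\right) = \frac{7}{8}$)
$Q{\left(-12,37 \right)} + X{\left(-26,-6 \right)} = \frac{7}{8} - 33 = - \frac{257}{8}$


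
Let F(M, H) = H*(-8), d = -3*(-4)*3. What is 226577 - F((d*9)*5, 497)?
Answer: 230553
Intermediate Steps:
d = 36 (d = 12*3 = 36)
F(M, H) = -8*H
226577 - F((d*9)*5, 497) = 226577 - (-8)*497 = 226577 - 1*(-3976) = 226577 + 3976 = 230553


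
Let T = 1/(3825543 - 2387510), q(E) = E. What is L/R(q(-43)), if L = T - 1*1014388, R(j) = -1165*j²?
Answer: 1458723418803/3097645314805 ≈ 0.47091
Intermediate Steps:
T = 1/1438033 ≈ 6.9539e-7
L = -1458723418803/1438033 (L = 1/1438033 - 1*1014388 = 1/1438033 - 1014388 = -1458723418803/1438033 ≈ -1.0144e+6)
L/R(q(-43)) = -1458723418803/(1438033*((-1165*(-43)²))) = -1458723418803/(1438033*((-1165*1849))) = -1458723418803/1438033/(-2154085) = -1458723418803/1438033*(-1/2154085) = 1458723418803/3097645314805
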